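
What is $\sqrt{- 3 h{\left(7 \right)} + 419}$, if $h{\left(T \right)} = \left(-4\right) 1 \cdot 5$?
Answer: $\sqrt{479} \approx 21.886$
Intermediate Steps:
$h{\left(T \right)} = -20$ ($h{\left(T \right)} = \left(-4\right) 5 = -20$)
$\sqrt{- 3 h{\left(7 \right)} + 419} = \sqrt{\left(-3\right) \left(-20\right) + 419} = \sqrt{60 + 419} = \sqrt{479}$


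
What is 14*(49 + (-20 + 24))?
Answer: 742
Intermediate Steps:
14*(49 + (-20 + 24)) = 14*(49 + 4) = 14*53 = 742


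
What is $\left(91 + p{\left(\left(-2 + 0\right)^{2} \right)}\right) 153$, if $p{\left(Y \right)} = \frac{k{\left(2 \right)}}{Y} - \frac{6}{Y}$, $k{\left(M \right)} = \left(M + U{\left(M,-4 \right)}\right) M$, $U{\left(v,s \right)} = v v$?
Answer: $\frac{28305}{2} \approx 14153.0$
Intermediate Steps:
$U{\left(v,s \right)} = v^{2}$
$k{\left(M \right)} = M \left(M + M^{2}\right)$ ($k{\left(M \right)} = \left(M + M^{2}\right) M = M \left(M + M^{2}\right)$)
$p{\left(Y \right)} = \frac{6}{Y}$ ($p{\left(Y \right)} = \frac{2^{2} \left(1 + 2\right)}{Y} - \frac{6}{Y} = \frac{4 \cdot 3}{Y} - \frac{6}{Y} = \frac{12}{Y} - \frac{6}{Y} = \frac{6}{Y}$)
$\left(91 + p{\left(\left(-2 + 0\right)^{2} \right)}\right) 153 = \left(91 + \frac{6}{\left(-2 + 0\right)^{2}}\right) 153 = \left(91 + \frac{6}{\left(-2\right)^{2}}\right) 153 = \left(91 + \frac{6}{4}\right) 153 = \left(91 + 6 \cdot \frac{1}{4}\right) 153 = \left(91 + \frac{3}{2}\right) 153 = \frac{185}{2} \cdot 153 = \frac{28305}{2}$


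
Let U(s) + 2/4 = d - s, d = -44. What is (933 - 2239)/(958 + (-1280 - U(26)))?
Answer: 2612/503 ≈ 5.1928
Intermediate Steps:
U(s) = -89/2 - s (U(s) = -½ + (-44 - s) = -89/2 - s)
(933 - 2239)/(958 + (-1280 - U(26))) = (933 - 2239)/(958 + (-1280 - (-89/2 - 1*26))) = -1306/(958 + (-1280 - (-89/2 - 26))) = -1306/(958 + (-1280 - 1*(-141/2))) = -1306/(958 + (-1280 + 141/2)) = -1306/(958 - 2419/2) = -1306/(-503/2) = -1306*(-2/503) = 2612/503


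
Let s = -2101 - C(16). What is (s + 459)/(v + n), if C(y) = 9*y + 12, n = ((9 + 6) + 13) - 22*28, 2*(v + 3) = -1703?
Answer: 3596/2885 ≈ 1.2464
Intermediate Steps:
v = -1709/2 (v = -3 + (½)*(-1703) = -3 - 1703/2 = -1709/2 ≈ -854.50)
n = -588 (n = (15 + 13) - 616 = 28 - 616 = -588)
C(y) = 12 + 9*y
s = -2257 (s = -2101 - (12 + 9*16) = -2101 - (12 + 144) = -2101 - 1*156 = -2101 - 156 = -2257)
(s + 459)/(v + n) = (-2257 + 459)/(-1709/2 - 588) = -1798/(-2885/2) = -1798*(-2/2885) = 3596/2885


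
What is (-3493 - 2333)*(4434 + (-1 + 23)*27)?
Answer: -29293128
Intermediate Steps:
(-3493 - 2333)*(4434 + (-1 + 23)*27) = -5826*(4434 + 22*27) = -5826*(4434 + 594) = -5826*5028 = -29293128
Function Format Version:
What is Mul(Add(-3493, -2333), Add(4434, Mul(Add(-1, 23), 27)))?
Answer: -29293128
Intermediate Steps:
Mul(Add(-3493, -2333), Add(4434, Mul(Add(-1, 23), 27))) = Mul(-5826, Add(4434, Mul(22, 27))) = Mul(-5826, Add(4434, 594)) = Mul(-5826, 5028) = -29293128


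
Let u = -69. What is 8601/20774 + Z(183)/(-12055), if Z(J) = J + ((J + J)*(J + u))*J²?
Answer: -617602280733/5328310 ≈ -1.1591e+5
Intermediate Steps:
Z(J) = J + 2*J³*(-69 + J) (Z(J) = J + ((J + J)*(J - 69))*J² = J + ((2*J)*(-69 + J))*J² = J + (2*J*(-69 + J))*J² = J + 2*J³*(-69 + J))
8601/20774 + Z(183)/(-12055) = 8601/20774 + (183 - 138*183³ + 2*183⁴)/(-12055) = 8601*(1/20774) + (183 - 138*6128487 + 2*1121513121)*(-1/12055) = 183/442 + (183 - 845731206 + 2243026242)*(-1/12055) = 183/442 + 1397295219*(-1/12055) = 183/442 - 1397295219/12055 = -617602280733/5328310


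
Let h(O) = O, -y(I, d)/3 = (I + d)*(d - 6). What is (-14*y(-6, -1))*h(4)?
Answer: 8232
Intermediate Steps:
y(I, d) = -3*(-6 + d)*(I + d) (y(I, d) = -3*(I + d)*(d - 6) = -3*(I + d)*(-6 + d) = -3*(-6 + d)*(I + d))
(-14*y(-6, -1))*h(4) = -14*(-3*(-1)² + 18*(-6) + 18*(-1) - 3*(-6)*(-1))*4 = -14*(-3*1 - 108 - 18 - 18)*4 = -14*(-3 - 108 - 18 - 18)*4 = -14*(-147)*4 = 2058*4 = 8232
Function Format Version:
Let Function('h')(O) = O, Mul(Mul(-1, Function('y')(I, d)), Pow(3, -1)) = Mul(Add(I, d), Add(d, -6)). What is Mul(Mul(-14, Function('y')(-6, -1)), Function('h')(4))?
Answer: 8232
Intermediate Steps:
Function('y')(I, d) = Mul(-3, Add(-6, d), Add(I, d)) (Function('y')(I, d) = Mul(-3, Mul(Add(I, d), Add(d, -6))) = Mul(-3, Mul(Add(I, d), Add(-6, d))) = Mul(-3, Mul(Add(-6, d), Add(I, d))) = Mul(-3, Add(-6, d), Add(I, d)))
Mul(Mul(-14, Function('y')(-6, -1)), Function('h')(4)) = Mul(Mul(-14, Add(Mul(-3, Pow(-1, 2)), Mul(18, -6), Mul(18, -1), Mul(-3, -6, -1))), 4) = Mul(Mul(-14, Add(Mul(-3, 1), -108, -18, -18)), 4) = Mul(Mul(-14, Add(-3, -108, -18, -18)), 4) = Mul(Mul(-14, -147), 4) = Mul(2058, 4) = 8232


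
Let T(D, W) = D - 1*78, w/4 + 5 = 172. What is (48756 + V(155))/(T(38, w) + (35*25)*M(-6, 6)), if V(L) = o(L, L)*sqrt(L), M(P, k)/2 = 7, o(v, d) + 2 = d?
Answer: 8126/2035 + 51*sqrt(155)/4070 ≈ 4.1491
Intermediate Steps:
o(v, d) = -2 + d
w = 668 (w = -20 + 4*172 = -20 + 688 = 668)
M(P, k) = 14 (M(P, k) = 2*7 = 14)
T(D, W) = -78 + D (T(D, W) = D - 78 = -78 + D)
V(L) = sqrt(L)*(-2 + L) (V(L) = (-2 + L)*sqrt(L) = sqrt(L)*(-2 + L))
(48756 + V(155))/(T(38, w) + (35*25)*M(-6, 6)) = (48756 + sqrt(155)*(-2 + 155))/((-78 + 38) + (35*25)*14) = (48756 + sqrt(155)*153)/(-40 + 875*14) = (48756 + 153*sqrt(155))/(-40 + 12250) = (48756 + 153*sqrt(155))/12210 = (48756 + 153*sqrt(155))*(1/12210) = 8126/2035 + 51*sqrt(155)/4070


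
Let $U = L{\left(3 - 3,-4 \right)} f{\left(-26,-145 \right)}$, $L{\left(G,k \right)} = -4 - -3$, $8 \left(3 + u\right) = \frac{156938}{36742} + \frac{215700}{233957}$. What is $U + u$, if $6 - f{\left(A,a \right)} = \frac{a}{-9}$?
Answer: $\frac{2401477280861}{309457731384} \approx 7.7603$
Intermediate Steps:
$f{\left(A,a \right)} = 6 + \frac{a}{9}$ ($f{\left(A,a \right)} = 6 - \frac{a}{-9} = 6 - a \left(- \frac{1}{9}\right) = 6 - - \frac{a}{9} = 6 + \frac{a}{9}$)
$u = - \frac{80831580595}{34384192376}$ ($u = -3 + \frac{\frac{156938}{36742} + \frac{215700}{233957}}{8} = -3 + \frac{156938 \cdot \frac{1}{36742} + 215700 \cdot \frac{1}{233957}}{8} = -3 + \frac{\frac{78469}{18371} + \frac{215700}{233957}}{8} = -3 + \frac{1}{8} \cdot \frac{22320996533}{4298024047} = -3 + \frac{22320996533}{34384192376} = - \frac{80831580595}{34384192376} \approx -2.3508$)
$L{\left(G,k \right)} = -1$ ($L{\left(G,k \right)} = -4 + 3 = -1$)
$U = \frac{91}{9}$ ($U = - (6 + \frac{1}{9} \left(-145\right)) = - (6 - \frac{145}{9}) = \left(-1\right) \left(- \frac{91}{9}\right) = \frac{91}{9} \approx 10.111$)
$U + u = \frac{91}{9} - \frac{80831580595}{34384192376} = \frac{2401477280861}{309457731384}$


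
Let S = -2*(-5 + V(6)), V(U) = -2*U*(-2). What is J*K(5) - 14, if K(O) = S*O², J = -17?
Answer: 16136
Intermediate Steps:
V(U) = 4*U
S = -38 (S = -2*(-5 + 4*6) = -2*(-5 + 24) = -2*19 = -38)
K(O) = -38*O²
J*K(5) - 14 = -(-646)*5² - 14 = -(-646)*25 - 14 = -17*(-950) - 14 = 16150 - 14 = 16136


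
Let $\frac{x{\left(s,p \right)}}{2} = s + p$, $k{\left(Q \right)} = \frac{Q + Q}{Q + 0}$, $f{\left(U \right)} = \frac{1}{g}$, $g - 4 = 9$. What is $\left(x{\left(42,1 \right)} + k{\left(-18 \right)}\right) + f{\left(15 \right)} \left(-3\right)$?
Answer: $\frac{1141}{13} \approx 87.769$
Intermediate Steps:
$g = 13$ ($g = 4 + 9 = 13$)
$f{\left(U \right)} = \frac{1}{13}$
$k{\left(Q \right)} = 2$ ($k{\left(Q \right)} = \frac{2 Q}{Q} = 2$)
$x{\left(s,p \right)} = 2 p + 2 s$ ($x{\left(s,p \right)} = 2 \left(s + p\right) = 2 \left(p + s\right) = 2 p + 2 s$)
$\left(x{\left(42,1 \right)} + k{\left(-18 \right)}\right) + f{\left(15 \right)} \left(-3\right) = \left(\left(2 \cdot 1 + 2 \cdot 42\right) + 2\right) + \frac{1}{13} \left(-3\right) = \left(\left(2 + 84\right) + 2\right) - \frac{3}{13} = \left(86 + 2\right) - \frac{3}{13} = 88 - \frac{3}{13} = \frac{1141}{13}$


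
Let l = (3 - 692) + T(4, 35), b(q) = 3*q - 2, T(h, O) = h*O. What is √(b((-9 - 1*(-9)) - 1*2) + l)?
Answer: I*√557 ≈ 23.601*I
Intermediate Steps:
T(h, O) = O*h
b(q) = -2 + 3*q
l = -549 (l = (3 - 692) + 35*4 = -689 + 140 = -549)
√(b((-9 - 1*(-9)) - 1*2) + l) = √((-2 + 3*((-9 - 1*(-9)) - 1*2)) - 549) = √((-2 + 3*((-9 + 9) - 2)) - 549) = √((-2 + 3*(0 - 2)) - 549) = √((-2 + 3*(-2)) - 549) = √((-2 - 6) - 549) = √(-8 - 549) = √(-557) = I*√557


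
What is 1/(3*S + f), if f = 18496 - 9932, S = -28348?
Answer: -1/76480 ≈ -1.3075e-5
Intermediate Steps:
f = 8564
1/(3*S + f) = 1/(3*(-28348) + 8564) = 1/(-85044 + 8564) = 1/(-76480) = -1/76480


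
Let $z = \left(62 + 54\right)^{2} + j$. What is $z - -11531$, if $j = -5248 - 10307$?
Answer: $9432$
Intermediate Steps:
$j = -15555$ ($j = -5248 - 10307 = -15555$)
$z = -2099$ ($z = \left(62 + 54\right)^{2} - 15555 = 116^{2} - 15555 = 13456 - 15555 = -2099$)
$z - -11531 = -2099 - -11531 = -2099 + 11531 = 9432$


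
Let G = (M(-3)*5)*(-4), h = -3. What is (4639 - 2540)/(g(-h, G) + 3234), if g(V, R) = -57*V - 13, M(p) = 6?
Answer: 2099/3050 ≈ 0.68820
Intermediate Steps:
G = -120 (G = (6*5)*(-4) = 30*(-4) = -120)
g(V, R) = -13 - 57*V
(4639 - 2540)/(g(-h, G) + 3234) = (4639 - 2540)/((-13 - (-57)*(-3)) + 3234) = 2099/((-13 - 57*3) + 3234) = 2099/((-13 - 171) + 3234) = 2099/(-184 + 3234) = 2099/3050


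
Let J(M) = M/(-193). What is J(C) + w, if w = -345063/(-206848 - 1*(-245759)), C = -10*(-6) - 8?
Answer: -68620531/7509823 ≈ -9.1374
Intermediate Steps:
C = 52 (C = 60 - 8 = 52)
J(M) = -M/193 (J(M) = M*(-1/193) = -M/193)
w = -345063/38911 (w = -345063/(-206848 + 245759) = -345063/38911 ≈ -8.8680)
J(C) + w = -1/193*52 - 345063/38911 = -52/193 - 345063/38911 = -68620531/7509823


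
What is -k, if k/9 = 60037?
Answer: -540333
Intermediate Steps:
k = 540333 (k = 9*60037 = 540333)
-k = -1*540333 = -540333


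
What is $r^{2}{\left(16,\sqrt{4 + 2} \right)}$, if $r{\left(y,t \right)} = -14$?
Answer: $196$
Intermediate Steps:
$r^{2}{\left(16,\sqrt{4 + 2} \right)} = \left(-14\right)^{2} = 196$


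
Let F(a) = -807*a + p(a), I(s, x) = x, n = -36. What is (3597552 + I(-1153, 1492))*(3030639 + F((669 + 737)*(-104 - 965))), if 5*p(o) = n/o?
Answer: 16444115873859603620772/3757535 ≈ 4.3763e+15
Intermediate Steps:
p(o) = -36/(5*o) (p(o) = (-36/o)/5 = -36/(5*o))
F(a) = -807*a - 36/(5*a)
(3597552 + I(-1153, 1492))*(3030639 + F((669 + 737)*(-104 - 965))) = (3597552 + 1492)*(3030639 + (-807*(669 + 737)*(-104 - 965) - 36*1/((-104 - 965)*(669 + 737))/5)) = 3599044*(3030639 + (-1134642*(-1069) - 36/(5*(1406*(-1069))))) = 3599044*(3030639 + (-807*(-1503014) - 36/5/(-1503014))) = 3599044*(3030639 + (1212932298 - 36/5*(-1/1503014))) = 3599044*(3030639 + (1212932298 + 18/3757535)) = 3599044*(3030639 + 4557635562365448/3757535) = 3599044*(4569023294480313/3757535) = 16444115873859603620772/3757535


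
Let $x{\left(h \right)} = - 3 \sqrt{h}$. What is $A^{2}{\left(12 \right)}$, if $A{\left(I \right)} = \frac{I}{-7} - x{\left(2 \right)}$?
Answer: $\frac{1026}{49} - \frac{72 \sqrt{2}}{7} \approx 6.3926$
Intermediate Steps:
$A{\left(I \right)} = 3 \sqrt{2} - \frac{I}{7}$ ($A{\left(I \right)} = \frac{I}{-7} - - 3 \sqrt{2} = I \left(- \frac{1}{7}\right) + 3 \sqrt{2} = - \frac{I}{7} + 3 \sqrt{2} = 3 \sqrt{2} - \frac{I}{7}$)
$A^{2}{\left(12 \right)} = \left(3 \sqrt{2} - \frac{12}{7}\right)^{2} = \left(- \frac{12}{7} + 3 \sqrt{2}\right)^{2}$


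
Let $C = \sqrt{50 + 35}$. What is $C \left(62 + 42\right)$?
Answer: $104 \sqrt{85} \approx 958.83$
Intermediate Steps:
$C = \sqrt{85} \approx 9.2195$
$C \left(62 + 42\right) = \sqrt{85} \left(62 + 42\right) = \sqrt{85} \cdot 104 = 104 \sqrt{85}$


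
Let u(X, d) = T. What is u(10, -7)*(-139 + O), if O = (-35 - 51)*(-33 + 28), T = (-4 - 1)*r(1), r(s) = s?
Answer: -1455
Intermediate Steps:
T = -5 (T = (-4 - 1)*1 = -5*1 = -5)
u(X, d) = -5
O = 430 (O = -86*(-5) = 430)
u(10, -7)*(-139 + O) = -5*(-139 + 430) = -5*291 = -1455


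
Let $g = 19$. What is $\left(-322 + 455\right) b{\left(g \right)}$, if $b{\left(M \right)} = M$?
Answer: $2527$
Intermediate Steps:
$\left(-322 + 455\right) b{\left(g \right)} = \left(-322 + 455\right) 19 = 133 \cdot 19 = 2527$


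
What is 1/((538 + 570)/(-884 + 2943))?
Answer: 2059/1108 ≈ 1.8583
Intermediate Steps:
1/((538 + 570)/(-884 + 2943)) = 1/(1108/2059) = 2059/1108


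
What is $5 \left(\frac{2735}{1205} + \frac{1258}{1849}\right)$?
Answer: $\frac{6572905}{445609} \approx 14.75$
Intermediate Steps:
$5 \left(\frac{2735}{1205} + \frac{1258}{1849}\right) = 5 \left(2735 \cdot \frac{1}{1205} + 1258 \cdot \frac{1}{1849}\right) = 5 \left(\frac{547}{241} + \frac{1258}{1849}\right) = 5 \cdot \frac{1314581}{445609} = \frac{6572905}{445609}$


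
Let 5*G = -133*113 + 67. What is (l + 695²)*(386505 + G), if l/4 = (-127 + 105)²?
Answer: 929943270043/5 ≈ 1.8599e+11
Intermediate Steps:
G = -14962/5 (G = (-133*113 + 67)/5 = (-15029 + 67)/5 = (⅕)*(-14962) = -14962/5 ≈ -2992.4)
l = 1936 (l = 4*(-127 + 105)² = 4*(-22)² = 4*484 = 1936)
(l + 695²)*(386505 + G) = (1936 + 695²)*(386505 - 14962/5) = (1936 + 483025)*(1917563/5) = 484961*(1917563/5) = 929943270043/5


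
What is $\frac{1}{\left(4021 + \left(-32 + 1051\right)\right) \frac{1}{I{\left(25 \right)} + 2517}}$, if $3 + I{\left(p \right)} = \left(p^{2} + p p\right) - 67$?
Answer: $\frac{3697}{5040} \approx 0.73353$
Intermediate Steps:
$I{\left(p \right)} = -70 + 2 p^{2}$ ($I{\left(p \right)} = -3 - \left(67 - p^{2} - p p\right) = -3 + \left(\left(p^{2} + p^{2}\right) - 67\right) = -3 + \left(2 p^{2} - 67\right) = -3 + \left(-67 + 2 p^{2}\right) = -70 + 2 p^{2}$)
$\frac{1}{\left(4021 + \left(-32 + 1051\right)\right) \frac{1}{I{\left(25 \right)} + 2517}} = \frac{1}{\left(4021 + \left(-32 + 1051\right)\right) \frac{1}{\left(-70 + 2 \cdot 25^{2}\right) + 2517}} = \frac{1}{\left(4021 + 1019\right) \frac{1}{\left(-70 + 2 \cdot 625\right) + 2517}} = \frac{1}{5040 \frac{1}{\left(-70 + 1250\right) + 2517}} = \frac{1}{5040 \frac{1}{1180 + 2517}} = \frac{1}{5040 \cdot \frac{1}{3697}} = \frac{1}{\frac{5040}{3697}} = \frac{3697}{5040}$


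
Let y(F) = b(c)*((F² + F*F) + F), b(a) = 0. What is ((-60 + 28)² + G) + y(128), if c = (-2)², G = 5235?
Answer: 6259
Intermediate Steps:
c = 4
y(F) = 0 (y(F) = 0*((F² + F*F) + F) = 0*((F² + F²) + F) = 0*(2*F² + F) = 0*(F + 2*F²) = 0)
((-60 + 28)² + G) + y(128) = ((-60 + 28)² + 5235) + 0 = ((-32)² + 5235) + 0 = (1024 + 5235) + 0 = 6259 + 0 = 6259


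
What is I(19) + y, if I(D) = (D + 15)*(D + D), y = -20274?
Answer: -18982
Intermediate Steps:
I(D) = 2*D*(15 + D) (I(D) = (15 + D)*(2*D) = 2*D*(15 + D))
I(19) + y = 2*19*(15 + 19) - 20274 = 2*19*34 - 20274 = 1292 - 20274 = -18982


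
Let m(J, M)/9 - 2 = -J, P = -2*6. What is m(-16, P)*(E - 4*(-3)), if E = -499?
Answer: -78894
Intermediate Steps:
P = -12
m(J, M) = 18 - 9*J (m(J, M) = 18 + 9*(-J) = 18 - 9*J)
m(-16, P)*(E - 4*(-3)) = (18 - 9*(-16))*(-499 - 4*(-3)) = (18 + 144)*(-499 + 12) = 162*(-487) = -78894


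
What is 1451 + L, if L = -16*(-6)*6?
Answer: 2027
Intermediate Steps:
L = 576 (L = 96*6 = 576)
1451 + L = 1451 + 576 = 2027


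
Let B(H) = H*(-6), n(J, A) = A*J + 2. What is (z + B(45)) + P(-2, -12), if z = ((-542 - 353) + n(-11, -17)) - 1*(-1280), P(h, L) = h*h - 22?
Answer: 286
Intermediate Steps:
P(h, L) = -22 + h² (P(h, L) = h² - 22 = -22 + h²)
n(J, A) = 2 + A*J
B(H) = -6*H
z = 574 (z = ((-542 - 353) + (2 - 17*(-11))) - 1*(-1280) = (-895 + (2 + 187)) + 1280 = (-895 + 189) + 1280 = -706 + 1280 = 574)
(z + B(45)) + P(-2, -12) = (574 - 6*45) + (-22 + (-2)²) = (574 - 270) + (-22 + 4) = 304 - 18 = 286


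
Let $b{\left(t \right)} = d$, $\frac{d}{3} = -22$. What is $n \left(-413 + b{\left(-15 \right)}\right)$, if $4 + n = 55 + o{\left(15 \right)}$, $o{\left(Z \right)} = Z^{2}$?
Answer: $-132204$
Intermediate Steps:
$d = -66$ ($d = 3 \left(-22\right) = -66$)
$b{\left(t \right)} = -66$
$n = 276$ ($n = -4 + \left(55 + 15^{2}\right) = -4 + \left(55 + 225\right) = -4 + 280 = 276$)
$n \left(-413 + b{\left(-15 \right)}\right) = 276 \left(-413 - 66\right) = 276 \left(-479\right) = -132204$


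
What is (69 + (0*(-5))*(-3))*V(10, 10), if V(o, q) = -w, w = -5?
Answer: 345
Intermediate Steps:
V(o, q) = 5 (V(o, q) = -1*(-5) = 5)
(69 + (0*(-5))*(-3))*V(10, 10) = (69 + (0*(-5))*(-3))*5 = (69 + 0*(-3))*5 = (69 + 0)*5 = 69*5 = 345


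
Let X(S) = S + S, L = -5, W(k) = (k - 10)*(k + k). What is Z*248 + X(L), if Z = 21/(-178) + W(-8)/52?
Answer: 1543762/1157 ≈ 1334.3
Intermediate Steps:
W(k) = 2*k*(-10 + k) (W(k) = (-10 + k)*(2*k) = 2*k*(-10 + k))
X(S) = 2*S
Z = 12543/2314 (Z = 21/(-178) + (2*(-8)*(-10 - 8))/52 = 21*(-1/178) + (2*(-8)*(-18))*(1/52) = -21/178 + 288*(1/52) = -21/178 + 72/13 = 12543/2314 ≈ 5.4205)
Z*248 + X(L) = (12543/2314)*248 + 2*(-5) = 1555332/1157 - 10 = 1543762/1157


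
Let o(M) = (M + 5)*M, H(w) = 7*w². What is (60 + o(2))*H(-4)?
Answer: 8288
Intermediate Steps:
o(M) = M*(5 + M) (o(M) = (5 + M)*M = M*(5 + M))
(60 + o(2))*H(-4) = (60 + 2*(5 + 2))*(7*(-4)²) = (60 + 2*7)*(7*16) = (60 + 14)*112 = 74*112 = 8288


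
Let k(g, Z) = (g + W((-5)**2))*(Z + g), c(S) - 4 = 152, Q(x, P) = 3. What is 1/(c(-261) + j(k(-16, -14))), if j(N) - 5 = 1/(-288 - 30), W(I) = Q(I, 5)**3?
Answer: 318/51197 ≈ 0.0062113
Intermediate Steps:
c(S) = 156 (c(S) = 4 + 152 = 156)
W(I) = 27 (W(I) = 3**3 = 27)
k(g, Z) = (27 + g)*(Z + g) (k(g, Z) = (g + 27)*(Z + g) = (27 + g)*(Z + g))
j(N) = 1589/318 (j(N) = 5 + 1/(-288 - 30) = 5 + 1/(-318) = 5 - 1/318 = 1589/318)
1/(c(-261) + j(k(-16, -14))) = 1/(156 + 1589/318) = 1/(51197/318) = 318/51197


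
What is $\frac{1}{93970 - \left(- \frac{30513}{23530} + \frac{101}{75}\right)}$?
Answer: $\frac{352950}{33166693889} \approx 1.0642 \cdot 10^{-5}$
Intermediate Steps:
$\frac{1}{93970 - \left(- \frac{30513}{23530} + \frac{101}{75}\right)} = \frac{1}{93970 - \frac{17611}{352950}} = \frac{1}{\frac{33166693889}{352950}} = \frac{352950}{33166693889}$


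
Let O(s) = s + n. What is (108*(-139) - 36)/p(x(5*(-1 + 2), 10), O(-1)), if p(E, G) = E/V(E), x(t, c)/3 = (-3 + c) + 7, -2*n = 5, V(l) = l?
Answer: -15048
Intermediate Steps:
n = -5/2 (n = -1/2*5 = -5/2 ≈ -2.5000)
O(s) = -5/2 + s (O(s) = s - 5/2 = -5/2 + s)
x(t, c) = 12 + 3*c (x(t, c) = 3*((-3 + c) + 7) = 3*(4 + c) = 12 + 3*c)
p(E, G) = 1 (p(E, G) = E/E = 1)
(108*(-139) - 36)/p(x(5*(-1 + 2), 10), O(-1)) = (108*(-139) - 36)/1 = (-15012 - 36)*1 = -15048*1 = -15048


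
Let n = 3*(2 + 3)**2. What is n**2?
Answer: 5625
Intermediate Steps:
n = 75 (n = 3*5**2 = 3*25 = 75)
n**2 = 75**2 = 5625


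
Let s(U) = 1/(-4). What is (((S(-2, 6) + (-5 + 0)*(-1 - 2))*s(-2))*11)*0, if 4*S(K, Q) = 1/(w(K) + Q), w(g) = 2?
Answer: 0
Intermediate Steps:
S(K, Q) = 1/(4*(2 + Q))
s(U) = -¼
(((S(-2, 6) + (-5 + 0)*(-1 - 2))*s(-2))*11)*0 = (((1/(4*(2 + 6)) + (-5 + 0)*(-1 - 2))*(-¼))*11)*0 = ((((¼)/8 - 5*(-3))*(-¼))*11)*0 = ((((¼)*(⅛) + 15)*(-¼))*11)*0 = (((1/32 + 15)*(-¼))*11)*0 = (((481/32)*(-¼))*11)*0 = -481/128*11*0 = -5291/128*0 = 0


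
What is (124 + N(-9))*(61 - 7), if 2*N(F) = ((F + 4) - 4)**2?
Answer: 8883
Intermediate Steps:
N(F) = F**2/2 (N(F) = ((F + 4) - 4)**2/2 = ((4 + F) - 4)**2/2 = F**2/2)
(124 + N(-9))*(61 - 7) = (124 + (1/2)*(-9)**2)*(61 - 7) = (124 + (1/2)*81)*54 = (124 + 81/2)*54 = (329/2)*54 = 8883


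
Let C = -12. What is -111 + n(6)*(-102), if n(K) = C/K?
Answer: 93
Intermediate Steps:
n(K) = -12/K
-111 + n(6)*(-102) = -111 - 12/6*(-102) = -111 - 12*⅙*(-102) = -111 - 2*(-102) = -111 + 204 = 93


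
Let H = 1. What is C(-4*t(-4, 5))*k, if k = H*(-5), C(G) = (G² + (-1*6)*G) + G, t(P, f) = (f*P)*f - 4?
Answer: -854880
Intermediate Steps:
t(P, f) = -4 + P*f² (t(P, f) = (P*f)*f - 4 = P*f² - 4 = -4 + P*f²)
C(G) = G² - 5*G (C(G) = (G² - 6*G) + G = G² - 5*G)
k = -5 (k = 1*(-5) = -5)
C(-4*t(-4, 5))*k = ((-4*(-4 - 4*5²))*(-5 - 4*(-4 - 4*5²)))*(-5) = ((-4*(-4 - 4*25))*(-5 - 4*(-4 - 4*25)))*(-5) = ((-4*(-4 - 100))*(-5 - 4*(-4 - 100)))*(-5) = ((-4*(-104))*(-5 - 4*(-104)))*(-5) = (416*(-5 + 416))*(-5) = (416*411)*(-5) = 170976*(-5) = -854880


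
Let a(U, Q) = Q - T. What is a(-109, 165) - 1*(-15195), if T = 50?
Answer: 15310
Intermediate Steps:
a(U, Q) = -50 + Q (a(U, Q) = Q - 1*50 = Q - 50 = -50 + Q)
a(-109, 165) - 1*(-15195) = (-50 + 165) - 1*(-15195) = 115 + 15195 = 15310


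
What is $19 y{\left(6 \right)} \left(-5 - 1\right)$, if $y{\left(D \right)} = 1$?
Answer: $-114$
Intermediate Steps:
$19 y{\left(6 \right)} \left(-5 - 1\right) = 19 \cdot 1 \left(-5 - 1\right) = 19 \left(-6\right) = -114$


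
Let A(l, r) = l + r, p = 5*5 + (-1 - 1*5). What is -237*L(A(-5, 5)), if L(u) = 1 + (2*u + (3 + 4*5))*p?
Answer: -103806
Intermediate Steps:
p = 19 (p = 25 + (-1 - 5) = 25 - 6 = 19)
L(u) = 438 + 38*u (L(u) = 1 + (2*u + (3 + 4*5))*19 = 1 + (2*u + (3 + 20))*19 = 1 + (2*u + 23)*19 = 1 + (23 + 2*u)*19 = 1 + (437 + 38*u) = 438 + 38*u)
-237*L(A(-5, 5)) = -237*(438 + 38*(-5 + 5)) = -237*(438 + 38*0) = -237*(438 + 0) = -237*438 = -103806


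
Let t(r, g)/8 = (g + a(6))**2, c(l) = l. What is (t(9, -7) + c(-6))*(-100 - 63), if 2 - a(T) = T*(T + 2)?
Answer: -3661958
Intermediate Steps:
a(T) = 2 - T*(2 + T) (a(T) = 2 - T*(T + 2) = 2 - T*(2 + T))
t(r, g) = 8*(-46 + g)**2 (t(r, g) = 8*(g + (2 - 1*6**2 - 2*6))**2 = 8*(g + (2 - 1*36 - 12))**2 = 8*(g + (2 - 36 - 12))**2 = 8*(g - 46)**2 = 8*(-46 + g)**2)
(t(9, -7) + c(-6))*(-100 - 63) = (8*(-46 - 7)**2 - 6)*(-100 - 63) = (8*(-53)**2 - 6)*(-163) = (8*2809 - 6)*(-163) = (22472 - 6)*(-163) = 22466*(-163) = -3661958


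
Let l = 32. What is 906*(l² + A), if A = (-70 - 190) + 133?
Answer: 812682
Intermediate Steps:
A = -127 (A = -260 + 133 = -127)
906*(l² + A) = 906*(32² - 127) = 906*(1024 - 127) = 906*897 = 812682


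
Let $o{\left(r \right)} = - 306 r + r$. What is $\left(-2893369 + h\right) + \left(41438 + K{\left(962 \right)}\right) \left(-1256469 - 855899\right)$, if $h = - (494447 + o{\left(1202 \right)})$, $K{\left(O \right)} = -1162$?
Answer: $-85080754774$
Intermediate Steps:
$o{\left(r \right)} = - 305 r$
$h = -127837$ ($h = - (494447 - 366610) = \left(-1\right) 127837 = -127837$)
$\left(-2893369 + h\right) + \left(41438 + K{\left(962 \right)}\right) \left(-1256469 - 855899\right) = \left(-2893369 - 127837\right) + \left(41438 - 1162\right) \left(-1256469 - 855899\right) = -3021206 + 40276 \left(-2112368\right) = -3021206 - 85077733568 = -85080754774$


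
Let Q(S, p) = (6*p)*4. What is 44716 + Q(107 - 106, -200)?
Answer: 39916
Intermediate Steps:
Q(S, p) = 24*p
44716 + Q(107 - 106, -200) = 44716 + 24*(-200) = 44716 - 4800 = 39916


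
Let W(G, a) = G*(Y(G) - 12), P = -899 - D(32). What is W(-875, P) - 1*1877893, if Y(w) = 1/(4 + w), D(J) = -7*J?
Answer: -1626498428/871 ≈ -1.8674e+6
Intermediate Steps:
P = -675 (P = -899 - (-7)*32 = -899 - 1*(-224) = -899 + 224 = -675)
W(G, a) = G*(-12 + 1/(4 + G)) (W(G, a) = G*(1/(4 + G) - 12) = G*(-12 + 1/(4 + G)))
W(-875, P) - 1*1877893 = -1*(-875)*(47 + 12*(-875))/(4 - 875) - 1*1877893 = -1*(-875)*(47 - 10500)/(-871) - 1877893 = -1*(-875)*(-1/871)*(-10453) - 1877893 = 9146375/871 - 1877893 = -1626498428/871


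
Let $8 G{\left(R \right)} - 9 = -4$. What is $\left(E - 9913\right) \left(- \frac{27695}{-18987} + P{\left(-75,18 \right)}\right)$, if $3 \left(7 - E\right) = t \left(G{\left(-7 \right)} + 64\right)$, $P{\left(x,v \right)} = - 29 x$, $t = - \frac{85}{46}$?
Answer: $- \frac{112529278038295}{5240412} \approx -2.1473 \cdot 10^{7}$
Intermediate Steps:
$G{\left(R \right)} = \frac{5}{8}$ ($G{\left(R \right)} = \frac{9}{8} + \frac{1}{8} \left(-4\right) = \frac{9}{8} - \frac{1}{2} = \frac{5}{8}$)
$t = - \frac{85}{46}$ ($t = \left(-85\right) \frac{1}{46} = - \frac{85}{46} \approx -1.8478$)
$E = \frac{51673}{1104}$ ($E = 7 - \frac{\left(- \frac{85}{46}\right) \left(\frac{5}{8} + 64\right)}{3} = 7 - \frac{\left(- \frac{85}{46}\right) \frac{517}{8}}{3} = 7 - - \frac{43945}{1104} = 7 + \frac{43945}{1104} = \frac{51673}{1104} \approx 46.805$)
$\left(E - 9913\right) \left(- \frac{27695}{-18987} + P{\left(-75,18 \right)}\right) = \left(\frac{51673}{1104} - 9913\right) \left(- \frac{27695}{-18987} - -2175\right) = - \frac{10892279 \left(\left(-27695\right) \left(- \frac{1}{18987}\right) + 2175\right)}{1104} = - \frac{10892279 \left(\frac{27695}{18987} + 2175\right)}{1104} = \left(- \frac{10892279}{1104}\right) \frac{41324420}{18987} = - \frac{112529278038295}{5240412}$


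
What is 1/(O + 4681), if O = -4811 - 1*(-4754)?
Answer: 1/4624 ≈ 0.00021626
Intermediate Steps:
O = -57 (O = -4811 + 4754 = -57)
1/(O + 4681) = 1/(-57 + 4681) = 1/4624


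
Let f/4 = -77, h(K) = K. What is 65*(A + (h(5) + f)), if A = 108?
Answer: -12675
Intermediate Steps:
f = -308 (f = 4*(-77) = -308)
65*(A + (h(5) + f)) = 65*(108 + (5 - 308)) = 65*(108 - 303) = 65*(-195) = -12675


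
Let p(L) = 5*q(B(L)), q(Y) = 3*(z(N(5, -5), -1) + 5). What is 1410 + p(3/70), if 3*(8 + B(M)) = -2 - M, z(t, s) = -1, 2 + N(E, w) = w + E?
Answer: 1470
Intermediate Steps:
N(E, w) = -2 + E + w (N(E, w) = -2 + (w + E) = -2 + (E + w) = -2 + E + w)
B(M) = -26/3 - M/3 (B(M) = -8 + (-2 - M)/3 = -8 + (-2/3 - M/3) = -26/3 - M/3)
q(Y) = 12 (q(Y) = 3*(-1 + 5) = 3*4 = 12)
p(L) = 60 (p(L) = 5*12 = 60)
1410 + p(3/70) = 1410 + 60 = 1470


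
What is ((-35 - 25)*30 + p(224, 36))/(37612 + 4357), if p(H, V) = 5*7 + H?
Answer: -1541/41969 ≈ -0.036718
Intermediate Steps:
p(H, V) = 35 + H
((-35 - 25)*30 + p(224, 36))/(37612 + 4357) = ((-35 - 25)*30 + (35 + 224))/(37612 + 4357) = (-60*30 + 259)/41969 = (-1800 + 259)*(1/41969) = -1541*1/41969 = -1541/41969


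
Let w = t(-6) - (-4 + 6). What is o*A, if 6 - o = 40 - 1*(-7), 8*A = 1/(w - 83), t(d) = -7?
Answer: 41/736 ≈ 0.055707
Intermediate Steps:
w = -9 (w = -7 - (-4 + 6) = -7 - 1*2 = -7 - 2 = -9)
A = -1/736 (A = 1/(8*(-9 - 83)) = (1/8)/(-92) = (1/8)*(-1/92) = -1/736 ≈ -0.0013587)
o = -41 (o = 6 - (40 - 1*(-7)) = 6 - (40 + 7) = 6 - 1*47 = 6 - 47 = -41)
o*A = -41*(-1/736) = 41/736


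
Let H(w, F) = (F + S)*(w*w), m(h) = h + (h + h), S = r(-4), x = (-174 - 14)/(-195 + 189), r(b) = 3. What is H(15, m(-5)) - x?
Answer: -8194/3 ≈ -2731.3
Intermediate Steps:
x = 94/3 (x = -188/(-6) = -188*(-1/6) = 94/3 ≈ 31.333)
S = 3
m(h) = 3*h (m(h) = h + 2*h = 3*h)
H(w, F) = w**2*(3 + F) (H(w, F) = (F + 3)*(w*w) = (3 + F)*w**2 = w**2*(3 + F))
H(15, m(-5)) - x = 15**2*(3 + 3*(-5)) - 1*94/3 = 225*(3 - 15) - 94/3 = 225*(-12) - 94/3 = -2700 - 94/3 = -8194/3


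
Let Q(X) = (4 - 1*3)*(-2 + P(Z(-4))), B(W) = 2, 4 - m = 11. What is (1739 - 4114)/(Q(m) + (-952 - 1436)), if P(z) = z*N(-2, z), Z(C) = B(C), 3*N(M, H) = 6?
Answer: 2375/2386 ≈ 0.99539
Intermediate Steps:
m = -7 (m = 4 - 1*11 = 4 - 11 = -7)
N(M, H) = 2 (N(M, H) = (⅓)*6 = 2)
Z(C) = 2
P(z) = 2*z (P(z) = z*2 = 2*z)
Q(X) = 2 (Q(X) = (4 - 1*3)*(-2 + 2*2) = (4 - 3)*(-2 + 4) = 1*2 = 2)
(1739 - 4114)/(Q(m) + (-952 - 1436)) = (1739 - 4114)/(2 + (-952 - 1436)) = -2375/(2 - 2388) = -2375/(-2386) = -2375*(-1/2386) = 2375/2386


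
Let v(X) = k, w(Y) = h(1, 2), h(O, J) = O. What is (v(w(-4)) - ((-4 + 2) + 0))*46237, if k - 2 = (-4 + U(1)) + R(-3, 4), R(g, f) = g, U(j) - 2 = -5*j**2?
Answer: -277422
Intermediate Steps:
U(j) = 2 - 5*j**2
w(Y) = 1
k = -8 (k = 2 + ((-4 + (2 - 5*1**2)) - 3) = 2 + ((-4 + (2 - 5*1)) - 3) = 2 + ((-4 + (2 - 5)) - 3) = 2 + ((-4 - 3) - 3) = 2 + (-7 - 3) = 2 - 10 = -8)
v(X) = -8
(v(w(-4)) - ((-4 + 2) + 0))*46237 = (-8 - ((-4 + 2) + 0))*46237 = (-8 - (-2 + 0))*46237 = (-8 - 1*(-2))*46237 = (-8 + 2)*46237 = -6*46237 = -277422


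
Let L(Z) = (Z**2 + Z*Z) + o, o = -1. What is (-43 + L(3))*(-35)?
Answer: 910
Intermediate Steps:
L(Z) = -1 + 2*Z**2 (L(Z) = (Z**2 + Z*Z) - 1 = (Z**2 + Z**2) - 1 = 2*Z**2 - 1 = -1 + 2*Z**2)
(-43 + L(3))*(-35) = (-43 + (-1 + 2*3**2))*(-35) = (-43 + (-1 + 2*9))*(-35) = (-43 + (-1 + 18))*(-35) = (-43 + 17)*(-35) = -26*(-35) = 910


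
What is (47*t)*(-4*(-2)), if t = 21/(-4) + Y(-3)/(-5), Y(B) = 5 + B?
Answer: -10622/5 ≈ -2124.4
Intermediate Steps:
t = -113/20 (t = 21/(-4) + (5 - 3)/(-5) = 21*(-¼) + 2*(-⅕) = -21/4 - ⅖ = -113/20 ≈ -5.6500)
(47*t)*(-4*(-2)) = (47*(-113/20))*(-4*(-2)) = -5311/20*8 = -10622/5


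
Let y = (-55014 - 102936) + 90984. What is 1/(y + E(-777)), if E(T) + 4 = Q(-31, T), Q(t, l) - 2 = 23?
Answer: -1/66945 ≈ -1.4938e-5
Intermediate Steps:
Q(t, l) = 25 (Q(t, l) = 2 + 23 = 25)
y = -66966 (y = -157950 + 90984 = -66966)
E(T) = 21 (E(T) = -4 + 25 = 21)
1/(y + E(-777)) = 1/(-66966 + 21) = 1/(-66945) = -1/66945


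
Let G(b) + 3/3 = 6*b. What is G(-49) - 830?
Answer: -1125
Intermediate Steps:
G(b) = -1 + 6*b
G(-49) - 830 = (-1 + 6*(-49)) - 830 = (-1 - 294) - 830 = -295 - 830 = -1125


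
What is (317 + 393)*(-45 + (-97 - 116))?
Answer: -183180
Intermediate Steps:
(317 + 393)*(-45 + (-97 - 116)) = 710*(-45 - 213) = 710*(-258) = -183180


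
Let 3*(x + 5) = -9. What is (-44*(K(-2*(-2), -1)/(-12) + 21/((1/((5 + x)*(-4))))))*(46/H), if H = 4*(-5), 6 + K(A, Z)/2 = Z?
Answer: 384307/15 ≈ 25620.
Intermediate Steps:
x = -8 (x = -5 + (⅓)*(-9) = -5 - 3 = -8)
K(A, Z) = -12 + 2*Z
H = -20
(-44*(K(-2*(-2), -1)/(-12) + 21/((1/((5 + x)*(-4))))))*(46/H) = (-44*((-12 + 2*(-1))/(-12) + 21/((1/((5 - 8)*(-4))))))*(46/(-20)) = (-44*((-12 - 2)*(-1/12) + 21/((-¼/(-3)))))*(46*(-1/20)) = -44*(-14*(-1/12) + 21/((-⅓*(-¼))))*(-23/10) = -44*(7/6 + 21/(1/12))*(-23/10) = -44*(7/6 + 21*12)*(-23/10) = -44*(7/6 + 252)*(-23/10) = -44*1519/6*(-23/10) = -33418/3*(-23/10) = 384307/15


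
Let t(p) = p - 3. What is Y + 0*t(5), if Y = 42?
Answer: 42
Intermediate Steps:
t(p) = -3 + p
Y + 0*t(5) = 42 + 0*(-3 + 5) = 42 + 0*2 = 42 + 0 = 42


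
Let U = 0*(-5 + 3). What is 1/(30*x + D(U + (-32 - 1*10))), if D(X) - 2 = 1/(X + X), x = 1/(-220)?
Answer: 924/1711 ≈ 0.54004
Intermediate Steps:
U = 0 (U = 0*(-2) = 0)
x = -1/220 ≈ -0.0045455
D(X) = 2 + 1/(2*X) (D(X) = 2 + 1/(X + X) = 2 + 1/(2*X))
1/(30*x + D(U + (-32 - 1*10))) = 1/(30*(-1/220) + (2 + 1/(2*(0 + (-32 - 1*10))))) = 1/(-3/22 + (2 + 1/(2*(0 + (-32 - 10))))) = 1/(-3/22 + (2 + 1/(2*(0 - 42)))) = 1/(-3/22 + (2 + (1/2)/(-42))) = 1/(-3/22 + (2 + (1/2)*(-1/42))) = 1/(-3/22 + (2 - 1/84)) = 1/(-3/22 + 167/84) = 1/(1711/924) = 924/1711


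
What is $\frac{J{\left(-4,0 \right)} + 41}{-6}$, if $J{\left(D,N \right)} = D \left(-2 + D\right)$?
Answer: $- \frac{65}{6} \approx -10.833$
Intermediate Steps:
$\frac{J{\left(-4,0 \right)} + 41}{-6} = \frac{- 4 \left(-2 - 4\right) + 41}{-6} = \left(\left(-4\right) \left(-6\right) + 41\right) \left(- \frac{1}{6}\right) = \left(24 + 41\right) \left(- \frac{1}{6}\right) = 65 \left(- \frac{1}{6}\right) = - \frac{65}{6}$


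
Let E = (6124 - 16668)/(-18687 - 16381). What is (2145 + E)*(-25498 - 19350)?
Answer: -843494501648/8767 ≈ -9.6212e+7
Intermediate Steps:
E = 2636/8767 (E = -10544/(-35068) = -10544*(-1/35068) = 2636/8767 ≈ 0.30067)
(2145 + E)*(-25498 - 19350) = (2145 + 2636/8767)*(-25498 - 19350) = (18807851/8767)*(-44848) = -843494501648/8767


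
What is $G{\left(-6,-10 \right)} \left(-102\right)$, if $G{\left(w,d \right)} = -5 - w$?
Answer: $-102$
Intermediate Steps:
$G{\left(-6,-10 \right)} \left(-102\right) = \left(-5 - -6\right) \left(-102\right) = \left(-5 + 6\right) \left(-102\right) = 1 \left(-102\right) = -102$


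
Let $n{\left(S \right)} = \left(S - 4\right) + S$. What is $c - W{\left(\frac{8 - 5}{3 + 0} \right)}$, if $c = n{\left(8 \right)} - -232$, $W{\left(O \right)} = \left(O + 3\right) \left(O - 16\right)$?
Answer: $304$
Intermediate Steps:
$n{\left(S \right)} = -4 + 2 S$ ($n{\left(S \right)} = \left(-4 + S\right) + S = -4 + 2 S$)
$W{\left(O \right)} = \left(-16 + O\right) \left(3 + O\right)$ ($W{\left(O \right)} = \left(3 + O\right) \left(-16 + O\right) = \left(-16 + O\right) \left(3 + O\right)$)
$c = 244$ ($c = \left(-4 + 2 \cdot 8\right) - -232 = \left(-4 + 16\right) + 232 = 12 + 232 = 244$)
$c - W{\left(\frac{8 - 5}{3 + 0} \right)} = 244 - \left(-48 + \left(\frac{8 - 5}{3 + 0}\right)^{2} - 13 \frac{8 - 5}{3 + 0}\right) = 244 - \left(-48 + \left(\frac{3}{3}\right)^{2} - 13 \cdot \frac{3}{3}\right) = 244 - \left(-48 + \left(3 \cdot \frac{1}{3}\right)^{2} - 13 \cdot 3 \cdot \frac{1}{3}\right) = 244 - \left(-48 + 1^{2} - 13\right) = 244 - \left(-48 + 1 - 13\right) = 244 - -60 = 244 + 60 = 304$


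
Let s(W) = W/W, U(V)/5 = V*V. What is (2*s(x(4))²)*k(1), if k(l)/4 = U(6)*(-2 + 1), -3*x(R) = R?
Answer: -1440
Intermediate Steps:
U(V) = 5*V² (U(V) = 5*(V*V) = 5*V²)
x(R) = -R/3
s(W) = 1
k(l) = -720 (k(l) = 4*((5*6²)*(-2 + 1)) = 4*((5*36)*(-1)) = 4*(180*(-1)) = 4*(-180) = -720)
(2*s(x(4))²)*k(1) = (2*1²)*(-720) = (2*1)*(-720) = 2*(-720) = -1440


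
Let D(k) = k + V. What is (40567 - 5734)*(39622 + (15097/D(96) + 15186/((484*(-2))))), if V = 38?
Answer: 44865146402847/32428 ≈ 1.3835e+9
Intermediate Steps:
D(k) = 38 + k (D(k) = k + 38 = 38 + k)
(40567 - 5734)*(39622 + (15097/D(96) + 15186/((484*(-2))))) = (40567 - 5734)*(39622 + (15097/(38 + 96) + 15186/((484*(-2))))) = 34833*(39622 + (15097/134 + 15186/(-968))) = 34833*(39622 + (15097*(1/134) + 15186*(-1/968))) = 34833*(39622 + (15097/134 - 7593/484)) = 34833*(39622 + 3144743/32428) = 34833*(1288006959/32428) = 44865146402847/32428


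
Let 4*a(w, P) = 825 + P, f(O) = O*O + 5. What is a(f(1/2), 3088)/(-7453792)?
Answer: -91/693376 ≈ -0.00013124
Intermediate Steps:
f(O) = 5 + O² (f(O) = O² + 5 = 5 + O²)
a(w, P) = 825/4 + P/4 (a(w, P) = (825 + P)/4 = 825/4 + P/4)
a(f(1/2), 3088)/(-7453792) = (825/4 + (¼)*3088)/(-7453792) = (825/4 + 772)*(-1/7453792) = (3913/4)*(-1/7453792) = -91/693376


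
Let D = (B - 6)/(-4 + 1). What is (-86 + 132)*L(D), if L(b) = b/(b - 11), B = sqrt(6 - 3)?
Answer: -115/11 + 23*sqrt(3)/11 ≈ -6.8330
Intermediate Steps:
B = sqrt(3) ≈ 1.7320
D = 2 - sqrt(3)/3 (D = (sqrt(3) - 6)/(-4 + 1) = (-6 + sqrt(3))/(-3) = (-6 + sqrt(3))*(-1/3) = 2 - sqrt(3)/3 ≈ 1.4226)
L(b) = b/(-11 + b)
(-86 + 132)*L(D) = (-86 + 132)*((2 - sqrt(3)/3)/(-11 + (2 - sqrt(3)/3))) = 46*((2 - sqrt(3)/3)/(-9 - sqrt(3)/3)) = 46*(2 - sqrt(3)/3)/(-9 - sqrt(3)/3)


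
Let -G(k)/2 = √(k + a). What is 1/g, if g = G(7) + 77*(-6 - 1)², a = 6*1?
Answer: 3773/14235477 + 2*√13/14235477 ≈ 0.00026555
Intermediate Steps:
a = 6
G(k) = -2*√(6 + k) (G(k) = -2*√(k + 6) = -2*√(6 + k))
g = 3773 - 2*√13 (g = -2*√(6 + 7) + 77*(-6 - 1)² = -2*√13 + 77*(-7)² = -2*√13 + 77*49 = -2*√13 + 3773 = 3773 - 2*√13 ≈ 3765.8)
1/g = 1/(3773 - 2*√13)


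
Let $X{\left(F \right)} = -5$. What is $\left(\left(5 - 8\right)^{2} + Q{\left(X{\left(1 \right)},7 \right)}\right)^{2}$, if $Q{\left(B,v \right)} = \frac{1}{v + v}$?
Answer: $\frac{16129}{196} \approx 82.291$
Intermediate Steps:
$Q{\left(B,v \right)} = \frac{1}{2 v}$
$\left(\left(5 - 8\right)^{2} + Q{\left(X{\left(1 \right)},7 \right)}\right)^{2} = \left(\left(5 - 8\right)^{2} + \frac{1}{2 \cdot 7}\right)^{2} = \left(\left(-3\right)^{2} + \frac{1}{2} \cdot \frac{1}{7}\right)^{2} = \left(9 + \frac{1}{14}\right)^{2} = \left(\frac{127}{14}\right)^{2} = \frac{16129}{196}$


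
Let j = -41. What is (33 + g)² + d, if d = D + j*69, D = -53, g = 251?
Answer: 77774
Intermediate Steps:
d = -2882 (d = -53 - 41*69 = -53 - 2829 = -2882)
(33 + g)² + d = (33 + 251)² - 2882 = 284² - 2882 = 80656 - 2882 = 77774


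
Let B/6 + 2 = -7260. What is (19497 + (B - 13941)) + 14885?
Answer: -23131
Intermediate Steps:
B = -43572 (B = -12 + 6*(-7260) = -12 - 43560 = -43572)
(19497 + (B - 13941)) + 14885 = (19497 + (-43572 - 13941)) + 14885 = (19497 - 57513) + 14885 = -38016 + 14885 = -23131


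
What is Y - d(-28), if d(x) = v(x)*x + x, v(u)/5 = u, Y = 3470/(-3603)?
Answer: -14026346/3603 ≈ -3893.0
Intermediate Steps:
Y = -3470/3603 (Y = 3470*(-1/3603) = -3470/3603 ≈ -0.96309)
v(u) = 5*u
d(x) = x + 5*x² (d(x) = (5*x)*x + x = 5*x² + x = x + 5*x²)
Y - d(-28) = -3470/3603 - (-28)*(1 + 5*(-28)) = -3470/3603 - (-28)*(1 - 140) = -3470/3603 - (-28)*(-139) = -3470/3603 - 1*3892 = -3470/3603 - 3892 = -14026346/3603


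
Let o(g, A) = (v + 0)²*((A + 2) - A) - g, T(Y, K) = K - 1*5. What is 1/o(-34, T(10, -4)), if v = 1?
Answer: 1/36 ≈ 0.027778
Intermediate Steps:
T(Y, K) = -5 + K (T(Y, K) = K - 5 = -5 + K)
o(g, A) = 2 - g (o(g, A) = (1 + 0)²*((A + 2) - A) - g = 1²*((2 + A) - A) - g = 1*2 - g = 2 - g)
1/o(-34, T(10, -4)) = 1/(2 - 1*(-34)) = 1/(2 + 34) = 1/36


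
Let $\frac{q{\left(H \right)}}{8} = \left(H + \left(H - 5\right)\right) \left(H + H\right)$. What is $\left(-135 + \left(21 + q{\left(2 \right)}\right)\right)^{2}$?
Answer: $21316$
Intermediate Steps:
$q{\left(H \right)} = 16 H \left(-5 + 2 H\right)$ ($q{\left(H \right)} = 8 \left(H + \left(H - 5\right)\right) \left(H + H\right) = 8 \left(H + \left(H - 5\right)\right) 2 H = 8 \left(H + \left(-5 + H\right)\right) 2 H = 8 \left(-5 + 2 H\right) 2 H = 8 \cdot 2 H \left(-5 + 2 H\right) = 16 H \left(-5 + 2 H\right)$)
$\left(-135 + \left(21 + q{\left(2 \right)}\right)\right)^{2} = \left(-135 + \left(21 + 16 \cdot 2 \left(-5 + 2 \cdot 2\right)\right)\right)^{2} = \left(-135 + \left(21 + 16 \cdot 2 \left(-5 + 4\right)\right)\right)^{2} = \left(-135 + \left(21 + 16 \cdot 2 \left(-1\right)\right)\right)^{2} = \left(-135 + \left(21 - 32\right)\right)^{2} = \left(-135 - 11\right)^{2} = \left(-146\right)^{2} = 21316$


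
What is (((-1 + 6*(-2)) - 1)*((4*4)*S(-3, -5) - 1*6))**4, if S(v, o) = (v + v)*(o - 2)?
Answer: 7558037796024576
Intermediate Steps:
S(v, o) = 2*v*(-2 + o) (S(v, o) = (2*v)*(-2 + o) = 2*v*(-2 + o))
(((-1 + 6*(-2)) - 1)*((4*4)*S(-3, -5) - 1*6))**4 = (((-1 + 6*(-2)) - 1)*((4*4)*(2*(-3)*(-2 - 5)) - 1*6))**4 = (((-1 - 12) - 1)*(16*(2*(-3)*(-7)) - 6))**4 = ((-13 - 1)*(16*42 - 6))**4 = (-14*(672 - 6))**4 = (-14*666)**4 = (-9324)**4 = 7558037796024576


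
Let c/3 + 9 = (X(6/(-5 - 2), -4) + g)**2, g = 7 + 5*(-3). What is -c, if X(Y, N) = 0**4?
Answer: -165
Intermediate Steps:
g = -8 (g = 7 - 15 = -8)
X(Y, N) = 0
c = 165 (c = -27 + 3*(0 - 8)**2 = -27 + 3*(-8)**2 = -27 + 3*64 = -27 + 192 = 165)
-c = -1*165 = -165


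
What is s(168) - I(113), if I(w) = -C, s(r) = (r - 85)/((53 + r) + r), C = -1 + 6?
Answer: 2028/389 ≈ 5.2134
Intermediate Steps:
C = 5
s(r) = (-85 + r)/(53 + 2*r)
I(w) = -5 (I(w) = -1*5 = -5)
s(168) - I(113) = (-85 + 168)/(53 + 2*168) - 1*(-5) = 83/(53 + 336) + 5 = 83/389 + 5 = 2028/389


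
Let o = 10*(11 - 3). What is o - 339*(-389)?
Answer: 131951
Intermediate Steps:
o = 80 (o = 10*8 = 80)
o - 339*(-389) = 80 - 339*(-389) = 80 + 131871 = 131951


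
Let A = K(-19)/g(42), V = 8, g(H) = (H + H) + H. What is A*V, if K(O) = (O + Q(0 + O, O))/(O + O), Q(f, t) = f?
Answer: 4/63 ≈ 0.063492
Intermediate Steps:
g(H) = 3*H (g(H) = 2*H + H = 3*H)
K(O) = 1 (K(O) = (O + (0 + O))/(O + O) = (O + O)/((2*O)) = (2*O)*(1/(2*O)) = 1)
A = 1/126 (A = 1/(3*42) = 1/126 ≈ 0.0079365)
A*V = (1/126)*8 = 4/63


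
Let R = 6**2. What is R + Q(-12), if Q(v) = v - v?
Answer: 36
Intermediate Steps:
Q(v) = 0
R = 36
R + Q(-12) = 36 + 0 = 36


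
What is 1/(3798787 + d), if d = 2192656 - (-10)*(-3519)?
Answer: 1/5956253 ≈ 1.6789e-7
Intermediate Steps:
d = 2157466 (d = 2192656 - 1*35190 = 2192656 - 35190 = 2157466)
1/(3798787 + d) = 1/(3798787 + 2157466) = 1/5956253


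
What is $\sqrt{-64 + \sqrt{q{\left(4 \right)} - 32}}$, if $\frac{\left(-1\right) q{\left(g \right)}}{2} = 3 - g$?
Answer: $\sqrt{-64 + i \sqrt{30}} \approx 0.34201 + 8.0073 i$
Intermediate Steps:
$q{\left(g \right)} = -6 + 2 g$ ($q{\left(g \right)} = - 2 \left(3 - g\right) = -6 + 2 g$)
$\sqrt{-64 + \sqrt{q{\left(4 \right)} - 32}} = \sqrt{-64 + \sqrt{\left(-6 + 2 \cdot 4\right) - 32}} = \sqrt{-64 + \sqrt{\left(-6 + 8\right) - 32}} = \sqrt{-64 + \sqrt{2 - 32}} = \sqrt{-64 + \sqrt{-30}} = \sqrt{-64 + i \sqrt{30}}$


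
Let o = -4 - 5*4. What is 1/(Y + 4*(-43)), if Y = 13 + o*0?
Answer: -1/159 ≈ -0.0062893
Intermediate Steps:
o = -24 (o = -4 - 20 = -24)
Y = 13 (Y = 13 - 24*0 = 13 + 0 = 13)
1/(Y + 4*(-43)) = 1/(13 + 4*(-43)) = 1/(13 - 172) = 1/(-159) = -1/159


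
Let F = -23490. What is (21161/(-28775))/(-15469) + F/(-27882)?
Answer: 580914998264/689491615775 ≈ 0.84253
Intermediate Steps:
(21161/(-28775))/(-15469) + F/(-27882) = (21161/(-28775))/(-15469) - 23490/(-27882) = (21161*(-1/28775))*(-1/15469) - 23490*(-1/27882) = -21161/28775*(-1/15469) + 1305/1549 = 21161/445120475 + 1305/1549 = 580914998264/689491615775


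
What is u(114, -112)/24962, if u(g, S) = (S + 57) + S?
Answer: -167/24962 ≈ -0.0066902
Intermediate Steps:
u(g, S) = 57 + 2*S (u(g, S) = (57 + S) + S = 57 + 2*S)
u(114, -112)/24962 = (57 + 2*(-112))/24962 = (57 - 224)*(1/24962) = -167*1/24962 = -167/24962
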